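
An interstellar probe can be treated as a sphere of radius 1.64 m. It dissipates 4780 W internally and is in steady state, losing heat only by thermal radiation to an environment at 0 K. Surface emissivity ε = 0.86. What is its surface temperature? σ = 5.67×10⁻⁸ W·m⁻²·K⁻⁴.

Steady state: internal power = radiated power, P = εσA T⁴.
Radiating area A = 4πr² = 33.80 m².
T⁴ = P/(εσA) = 4780/(0.86·5.67×10⁻⁸·33.80) = 2.900×10⁹ K⁴.
T = (2.900×10⁹)^(1/4).

T ≈ 232 K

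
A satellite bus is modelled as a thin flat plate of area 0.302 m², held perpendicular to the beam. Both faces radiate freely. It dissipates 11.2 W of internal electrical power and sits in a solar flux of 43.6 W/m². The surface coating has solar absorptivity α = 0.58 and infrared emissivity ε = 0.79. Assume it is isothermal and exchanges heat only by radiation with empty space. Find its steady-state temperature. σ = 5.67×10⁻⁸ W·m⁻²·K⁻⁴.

T ≈ 162 K

At steady state, absorbed solar power + internal power = radiated power.
Absorbed: α·S·A_cross = 0.58·43.6·0.3020 = 7.637 W (cross-section A).
Total input = 7.637 + 11.2 = 18.84 W.
Radiated: εσ·A_surf·T⁴ with A_surf = 2A = 0.6040 m².
T⁴ = 18.84/(0.79·5.67×10⁻⁸·0.6040) = 6.962×10⁸ K⁴.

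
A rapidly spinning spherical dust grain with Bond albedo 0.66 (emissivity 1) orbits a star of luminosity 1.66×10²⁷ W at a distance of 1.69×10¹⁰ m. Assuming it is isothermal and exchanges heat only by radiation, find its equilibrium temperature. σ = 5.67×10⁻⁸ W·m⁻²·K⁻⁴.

First find the stellar flux at distance d: S = L/(4πd²) = 1.66×10²⁷/(4π·(1.69×10¹⁰)²) = 4.625×10⁵ W/m².
For an isothermal sphere, absorbed (1−a)S·πr² = emitted σ·4πr²·T⁴, so T⁴ = (1−a)S/(4σ).
T⁴ = 0.340·4.625×10⁵/(4·5.67×10⁻⁸) = 6.934×10¹¹ K⁴.

T ≈ 913 K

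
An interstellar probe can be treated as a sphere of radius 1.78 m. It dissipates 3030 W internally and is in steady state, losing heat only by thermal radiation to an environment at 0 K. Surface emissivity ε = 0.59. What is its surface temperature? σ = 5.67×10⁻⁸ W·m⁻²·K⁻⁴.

Steady state: internal power = radiated power, P = εσA T⁴.
Radiating area A = 4πr² = 39.82 m².
T⁴ = P/(εσA) = 3030/(0.59·5.67×10⁻⁸·39.82) = 2.275×10⁹ K⁴.
T = (2.275×10⁹)^(1/4).

T ≈ 218 K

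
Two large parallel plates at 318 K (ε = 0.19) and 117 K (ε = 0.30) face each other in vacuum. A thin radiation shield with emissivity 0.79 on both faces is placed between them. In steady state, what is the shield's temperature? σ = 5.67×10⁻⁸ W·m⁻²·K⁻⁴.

T_s ≈ 254 K

In steady state the net flux on the hot side equals that on the cold side.
σ(T₁⁴−T_s⁴)/D₁ = σ(T_s⁴−T₂⁴)/D₂, with D₁ = 1/ε₁+1/ε_s−1 = 5.529, D₂ = 1/ε_s+1/ε₂−1 = 3.599.
Solve for T_s⁴: T_s⁴ = (D₂·T₁⁴ + D₁·T₂⁴)/(D₁+D₂) = 4.146×10⁹ K⁴.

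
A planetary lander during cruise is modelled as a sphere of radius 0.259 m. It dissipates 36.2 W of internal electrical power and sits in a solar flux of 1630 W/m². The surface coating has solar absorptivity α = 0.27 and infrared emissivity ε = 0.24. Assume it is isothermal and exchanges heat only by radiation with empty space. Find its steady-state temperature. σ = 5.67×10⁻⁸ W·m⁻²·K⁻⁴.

T ≈ 326 K

At steady state, absorbed solar power + internal power = radiated power.
Absorbed: α·S·A_cross = 0.27·1630·0.2107 = 92.75 W (cross-section πr²).
Total input = 92.75 + 36.2 = 128.9 W.
Radiated: εσ·A_surf·T⁴ with A_surf = 4πr² = 0.8430 m².
T⁴ = 128.9/(0.24·5.67×10⁻⁸·0.8430) = 1.124×10¹⁰ K⁴.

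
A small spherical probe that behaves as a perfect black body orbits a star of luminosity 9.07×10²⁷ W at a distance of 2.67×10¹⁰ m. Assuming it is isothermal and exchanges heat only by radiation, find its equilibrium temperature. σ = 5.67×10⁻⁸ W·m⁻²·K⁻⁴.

T ≈ 1450 K

First find the stellar flux at distance d: S = L/(4πd²) = 9.07×10²⁷/(4π·(2.67×10¹⁰)²) = 1.012×10⁶ W/m².
For an isothermal sphere, absorbed (1−a)S·πr² = emitted σ·4πr²·T⁴, so T⁴ = (1−a)S/(4σ).
T⁴ = 1.00·1.012×10⁶/(4·5.67×10⁻⁸) = 4.464×10¹² K⁴.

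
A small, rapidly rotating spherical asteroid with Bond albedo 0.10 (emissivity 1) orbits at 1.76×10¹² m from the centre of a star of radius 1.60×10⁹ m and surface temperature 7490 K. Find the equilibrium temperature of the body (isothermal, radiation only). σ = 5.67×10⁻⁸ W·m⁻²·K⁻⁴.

The star's surface emits σT_*⁴; at distance d the flux is S = σT_*⁴(R_*/d)².
S = 5.67×10⁻⁸·(7490)⁴·(1.60×10⁹/1.76×10¹²)² = 147.5 W/m².
For an isothermal sphere T⁴ = (1−a)S/(4σ) = 5.852×10⁸ K⁴.

T ≈ 156 K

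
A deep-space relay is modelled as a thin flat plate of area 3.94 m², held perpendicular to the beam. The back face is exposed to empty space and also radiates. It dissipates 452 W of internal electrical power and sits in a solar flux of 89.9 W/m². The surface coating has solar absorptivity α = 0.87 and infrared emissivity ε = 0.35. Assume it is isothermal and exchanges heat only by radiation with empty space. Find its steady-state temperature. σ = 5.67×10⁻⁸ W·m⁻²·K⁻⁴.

T ≈ 264 K

At steady state, absorbed solar power + internal power = radiated power.
Absorbed: α·S·A_cross = 0.87·89.9·3.940 = 308.2 W (cross-section A).
Total input = 308.2 + 452 = 760.2 W.
Radiated: εσ·A_surf·T⁴ with A_surf = 2A = 7.880 m².
T⁴ = 760.2/(0.35·5.67×10⁻⁸·7.880) = 4.861×10⁹ K⁴.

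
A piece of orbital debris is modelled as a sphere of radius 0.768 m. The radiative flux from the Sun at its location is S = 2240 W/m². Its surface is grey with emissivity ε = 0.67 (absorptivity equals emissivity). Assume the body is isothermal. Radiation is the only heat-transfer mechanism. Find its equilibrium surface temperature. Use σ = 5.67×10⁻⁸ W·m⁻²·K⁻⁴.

At equilibrium, absorbed power = emitted power.
Absorbing cross-section = πr² = 1.853 m²; emitting surface = 4πr² = 7.412 m² (ratio 4).
εS·A_cross = εσ·A_surf·T⁴  ⇒  T⁴ = S/(4σ)   (ε cancels).
T⁴ = 2240/(4·5.67×10⁻⁸) = 9.877×10⁹ K⁴.
T = (9.877×10⁹)^(1/4).

T ≈ 315 K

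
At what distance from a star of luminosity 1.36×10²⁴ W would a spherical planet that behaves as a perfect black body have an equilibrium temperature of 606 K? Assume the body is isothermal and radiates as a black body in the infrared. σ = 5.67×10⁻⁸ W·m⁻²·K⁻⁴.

For an isothermal black-emitting sphere, (1−a)S·πr² = σ·4πr²·T⁴ ⇒ S = 4σT⁴/(1−a).
S = 4·5.67×10⁻⁸·(606)⁴/1.00 = 30590 W/m².
Flux falls as S = L/(4πd²), so d = √(L/(4πS)) = √(1.36×10²⁴/(4π·30590)).

d ≈ 1.88×10⁹ m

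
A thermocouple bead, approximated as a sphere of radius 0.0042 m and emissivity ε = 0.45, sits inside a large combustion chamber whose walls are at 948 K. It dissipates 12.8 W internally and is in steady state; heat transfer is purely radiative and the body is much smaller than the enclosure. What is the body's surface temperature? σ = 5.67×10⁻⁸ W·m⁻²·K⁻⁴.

T ≈ 1320 K

For a small grey body in a large enclosure, net radiated power = εσA(T⁴ − T_w⁴).
Steady state: P = εσA(T⁴ − T_w⁴) with A = 4πr² = 2.217×10⁻⁴ m².
T⁴ = P/(εσA) + T_w⁴ = 12.8/(0.45·5.67×10⁻⁸·2.217×10⁻⁴) + (948)⁴
    = 2.263×10¹² + 8.077×10¹¹ = 3.071×10¹² K⁴.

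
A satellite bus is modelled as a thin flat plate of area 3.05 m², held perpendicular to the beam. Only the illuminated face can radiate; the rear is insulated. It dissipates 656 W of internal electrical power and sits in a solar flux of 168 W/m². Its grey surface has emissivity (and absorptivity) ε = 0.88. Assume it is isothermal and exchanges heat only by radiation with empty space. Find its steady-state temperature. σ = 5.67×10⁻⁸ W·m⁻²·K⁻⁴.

At steady state, absorbed solar power + internal power = radiated power.
Absorbed: α·S·A_cross = 0.88·168·3.050 = 450.9 W (cross-section A).
Total input = 450.9 + 656 = 1107 W.
Radiated: εσ·A_surf·T⁴ with A_surf = A = 3.050 m².
T⁴ = 1107/(0.88·5.67×10⁻⁸·3.050) = 7.274×10⁹ K⁴.

T ≈ 292 K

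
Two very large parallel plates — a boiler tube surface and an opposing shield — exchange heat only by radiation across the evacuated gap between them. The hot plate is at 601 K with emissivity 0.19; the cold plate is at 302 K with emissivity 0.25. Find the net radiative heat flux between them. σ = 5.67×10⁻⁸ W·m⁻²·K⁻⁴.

q ≈ 838 W/m²

For two infinite grey parallel plates, q = σ(T₁⁴ − T₂⁴)/(1/ε₁ + 1/ε₂ − 1).
T₁⁴ − T₂⁴ = 1.305×10¹¹ − 8.318×10⁹ = 1.221×10¹¹ K⁴.
1/ε₁ + 1/ε₂ − 1 = 5.263 + 4.000 − 1 = 8.263.
q = 5.67×10⁻⁸ × 1.221×10¹¹ / 8.263.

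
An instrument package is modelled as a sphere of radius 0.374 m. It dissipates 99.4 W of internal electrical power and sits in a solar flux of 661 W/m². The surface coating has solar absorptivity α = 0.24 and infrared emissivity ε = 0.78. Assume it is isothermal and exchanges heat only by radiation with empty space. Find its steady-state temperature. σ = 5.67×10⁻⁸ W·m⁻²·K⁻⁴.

At steady state, absorbed solar power + internal power = radiated power.
Absorbed: α·S·A_cross = 0.24·661·0.4394 = 69.71 W (cross-section πr²).
Total input = 69.71 + 99.4 = 169.1 W.
Radiated: εσ·A_surf·T⁴ with A_surf = 4πr² = 1.758 m².
T⁴ = 169.1/(0.78·5.67×10⁻⁸·1.758) = 2.175×10⁹ K⁴.

T ≈ 216 K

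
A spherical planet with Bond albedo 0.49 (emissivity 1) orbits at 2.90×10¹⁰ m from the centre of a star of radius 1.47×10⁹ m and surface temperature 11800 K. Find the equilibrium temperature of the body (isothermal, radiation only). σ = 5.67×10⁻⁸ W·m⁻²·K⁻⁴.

T ≈ 1590 K

The star's surface emits σT_*⁴; at distance d the flux is S = σT_*⁴(R_*/d)².
S = 5.67×10⁻⁸·(11800)⁴·(1.47×10⁹/2.90×10¹⁰)² = 2.825×10⁶ W/m².
For an isothermal sphere T⁴ = (1−a)S/(4σ) = 6.352×10¹² K⁴.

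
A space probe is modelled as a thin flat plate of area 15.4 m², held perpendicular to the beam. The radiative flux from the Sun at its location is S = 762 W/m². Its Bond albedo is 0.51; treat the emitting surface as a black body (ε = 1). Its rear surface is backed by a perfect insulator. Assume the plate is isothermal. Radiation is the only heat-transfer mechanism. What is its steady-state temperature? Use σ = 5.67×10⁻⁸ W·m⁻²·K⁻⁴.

T ≈ 285 K

At equilibrium, absorbed power = emitted power.
Absorbing cross-section = A = 15.40 m²; emitting surface = A = 15.40 m² (ratio 1).
(1−a)S·A_cross = εσ·A_surf·T⁴  ⇒  T⁴ = (1−a)S/(1σ).
T⁴ = 0.490·762/(1·5.67×10⁻⁸) = 6.585×10⁹ K⁴.
T = (6.585×10⁹)^(1/4).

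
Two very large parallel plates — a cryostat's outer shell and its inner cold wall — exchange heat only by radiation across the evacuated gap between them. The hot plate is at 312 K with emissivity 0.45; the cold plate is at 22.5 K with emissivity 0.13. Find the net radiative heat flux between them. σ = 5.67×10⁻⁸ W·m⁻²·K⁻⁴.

q ≈ 60.3 W/m²

For two infinite grey parallel plates, q = σ(T₁⁴ − T₂⁴)/(1/ε₁ + 1/ε₂ − 1).
T₁⁴ − T₂⁴ = 9.476×10⁹ − 2.563×10⁵ = 9.476×10⁹ K⁴.
1/ε₁ + 1/ε₂ − 1 = 2.222 + 7.692 − 1 = 8.915.
q = 5.67×10⁻⁸ × 9.476×10⁹ / 8.915.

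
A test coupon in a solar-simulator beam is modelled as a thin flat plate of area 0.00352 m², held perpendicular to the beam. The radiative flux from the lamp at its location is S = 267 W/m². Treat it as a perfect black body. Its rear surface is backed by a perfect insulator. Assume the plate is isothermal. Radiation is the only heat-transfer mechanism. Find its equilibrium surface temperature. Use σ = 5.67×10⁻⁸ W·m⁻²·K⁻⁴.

T ≈ 262 K

At equilibrium, absorbed power = emitted power.
Absorbing cross-section = A = 0.003520 m²; emitting surface = A = 0.003520 m² (ratio 1).
S·A_cross = εσ·A_surf·T⁴  ⇒  T⁴ = S/(1σ).
T⁴ = 1.00·267/(1·5.67×10⁻⁸) = 4.709×10⁹ K⁴.
T = (4.709×10⁹)^(1/4).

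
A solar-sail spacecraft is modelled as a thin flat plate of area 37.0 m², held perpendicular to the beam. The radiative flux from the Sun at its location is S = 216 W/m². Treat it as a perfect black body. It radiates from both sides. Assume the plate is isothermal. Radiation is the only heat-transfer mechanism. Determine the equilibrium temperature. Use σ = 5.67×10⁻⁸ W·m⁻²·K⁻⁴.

At equilibrium, absorbed power = emitted power.
Absorbing cross-section = A = 37.00 m²; emitting surface = 2A = 74.00 m² (ratio 2).
S·A_cross = εσ·A_surf·T⁴  ⇒  T⁴ = S/(2σ).
T⁴ = 1.00·216/(2·5.67×10⁻⁸) = 1.905×10⁹ K⁴.
T = (1.905×10⁹)^(1/4).

T ≈ 209 K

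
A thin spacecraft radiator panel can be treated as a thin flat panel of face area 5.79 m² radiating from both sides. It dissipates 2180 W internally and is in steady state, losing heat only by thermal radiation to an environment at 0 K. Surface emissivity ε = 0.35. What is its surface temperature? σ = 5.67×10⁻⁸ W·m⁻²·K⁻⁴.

T ≈ 312 K

Steady state: internal power = radiated power, P = εσA T⁴.
Radiating area A = 2·5.79 = 11.58 m².
T⁴ = P/(εσA) = 2180/(0.35·5.67×10⁻⁸·11.58) = 9.486×10⁹ K⁴.
T = (9.486×10⁹)^(1/4).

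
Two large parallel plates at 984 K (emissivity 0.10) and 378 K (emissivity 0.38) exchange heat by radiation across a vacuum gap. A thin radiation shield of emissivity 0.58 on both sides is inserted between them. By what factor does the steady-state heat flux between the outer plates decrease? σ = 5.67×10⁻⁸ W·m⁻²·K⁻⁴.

factor ≈ 1.21

Without shield: q₀ = σΔ(T⁴)/(1/ε₁+1/ε₂−1) with denominator 11.63.
With shield the two gaps are in series; the resistances add: (1/ε₁+1/ε_s−1)+(1/ε_s+1/ε₂−1) = 10.72+3.356 = 14.08.
Heat-flux ratio q₀/q = 14.08/11.63.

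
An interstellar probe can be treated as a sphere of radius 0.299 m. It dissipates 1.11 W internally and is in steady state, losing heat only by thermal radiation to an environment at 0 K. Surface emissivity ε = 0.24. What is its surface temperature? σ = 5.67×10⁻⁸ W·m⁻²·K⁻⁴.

T ≈ 92.3 K

Steady state: internal power = radiated power, P = εσA T⁴.
Radiating area A = 4πr² = 1.123 m².
T⁴ = P/(εσA) = 1.11/(0.24·5.67×10⁻⁸·1.123) = 7.261×10⁷ K⁴.
T = (7.261×10⁷)^(1/4).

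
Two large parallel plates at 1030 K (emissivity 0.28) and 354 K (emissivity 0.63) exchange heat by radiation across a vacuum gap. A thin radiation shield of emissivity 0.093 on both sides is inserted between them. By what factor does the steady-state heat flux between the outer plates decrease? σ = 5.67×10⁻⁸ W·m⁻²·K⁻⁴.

factor ≈ 5.93

Without shield: q₀ = σΔ(T⁴)/(1/ε₁+1/ε₂−1) with denominator 4.159.
With shield the two gaps are in series; the resistances add: (1/ε₁+1/ε_s−1)+(1/ε_s+1/ε₂−1) = 13.32+11.34 = 24.66.
Heat-flux ratio q₀/q = 24.66/4.159.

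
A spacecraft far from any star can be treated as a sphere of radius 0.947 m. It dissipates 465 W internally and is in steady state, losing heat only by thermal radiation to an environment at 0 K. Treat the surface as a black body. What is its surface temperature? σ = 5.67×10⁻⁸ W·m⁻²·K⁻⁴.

T ≈ 164 K

Steady state: internal power = radiated power, P = εσA T⁴.
Radiating area A = 4πr² = 11.27 m².
T⁴ = P/(εσA) = 465/(1.0·5.67×10⁻⁸·11.27) = 7.277×10⁸ K⁴.
T = (7.277×10⁸)^(1/4).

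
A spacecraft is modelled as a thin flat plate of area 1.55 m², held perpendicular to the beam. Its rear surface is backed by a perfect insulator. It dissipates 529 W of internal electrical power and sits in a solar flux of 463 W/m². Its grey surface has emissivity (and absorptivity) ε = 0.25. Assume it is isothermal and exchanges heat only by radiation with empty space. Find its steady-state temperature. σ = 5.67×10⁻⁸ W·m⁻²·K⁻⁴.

T ≈ 424 K

At steady state, absorbed solar power + internal power = radiated power.
Absorbed: α·S·A_cross = 0.25·463·1.550 = 179.4 W (cross-section A).
Total input = 179.4 + 529 = 708.4 W.
Radiated: εσ·A_surf·T⁴ with A_surf = A = 1.550 m².
T⁴ = 708.4/(0.25·5.67×10⁻⁸·1.550) = 3.224×10¹⁰ K⁴.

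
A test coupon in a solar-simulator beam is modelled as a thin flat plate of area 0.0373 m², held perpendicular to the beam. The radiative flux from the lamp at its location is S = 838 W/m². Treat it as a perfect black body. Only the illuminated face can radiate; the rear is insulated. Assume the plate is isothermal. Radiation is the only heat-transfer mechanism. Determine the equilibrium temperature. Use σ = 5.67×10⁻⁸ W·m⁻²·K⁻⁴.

T ≈ 349 K

At equilibrium, absorbed power = emitted power.
Absorbing cross-section = A = 0.03730 m²; emitting surface = A = 0.03730 m² (ratio 1).
S·A_cross = εσ·A_surf·T⁴  ⇒  T⁴ = S/(1σ).
T⁴ = 1.00·838/(1·5.67×10⁻⁸) = 1.478×10¹⁰ K⁴.
T = (1.478×10¹⁰)^(1/4).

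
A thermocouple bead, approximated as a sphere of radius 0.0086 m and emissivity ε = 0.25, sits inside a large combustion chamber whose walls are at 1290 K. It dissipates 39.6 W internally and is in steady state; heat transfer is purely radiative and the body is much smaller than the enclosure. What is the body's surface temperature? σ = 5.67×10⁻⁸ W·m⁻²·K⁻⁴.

T ≈ 1550 K

For a small grey body in a large enclosure, net radiated power = εσA(T⁴ − T_w⁴).
Steady state: P = εσA(T⁴ − T_w⁴) with A = 4πr² = 9.294×10⁻⁴ m².
T⁴ = P/(εσA) + T_w⁴ = 39.6/(0.25·5.67×10⁻⁸·9.294×10⁻⁴) + (1290)⁴
    = 3.006×10¹² + 2.769×10¹² = 5.775×10¹² K⁴.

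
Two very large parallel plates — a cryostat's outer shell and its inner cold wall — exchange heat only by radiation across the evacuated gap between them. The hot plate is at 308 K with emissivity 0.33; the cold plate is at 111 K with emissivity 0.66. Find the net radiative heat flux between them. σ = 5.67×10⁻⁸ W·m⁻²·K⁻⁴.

q ≈ 141 W/m²

For two infinite grey parallel plates, q = σ(T₁⁴ − T₂⁴)/(1/ε₁ + 1/ε₂ − 1).
T₁⁴ − T₂⁴ = 8.999×10⁹ − 1.518×10⁸ = 8.847×10⁹ K⁴.
1/ε₁ + 1/ε₂ − 1 = 3.030 + 1.515 − 1 = 3.545.
q = 5.67×10⁻⁸ × 8.847×10⁹ / 3.545.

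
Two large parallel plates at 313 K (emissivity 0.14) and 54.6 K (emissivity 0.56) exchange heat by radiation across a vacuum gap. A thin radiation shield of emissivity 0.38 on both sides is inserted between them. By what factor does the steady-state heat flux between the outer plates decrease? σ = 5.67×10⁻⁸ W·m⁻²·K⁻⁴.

Without shield: q₀ = σΔ(T⁴)/(1/ε₁+1/ε₂−1) with denominator 7.929.
With shield the two gaps are in series; the resistances add: (1/ε₁+1/ε_s−1)+(1/ε_s+1/ε₂−1) = 8.774+3.417 = 12.19.
Heat-flux ratio q₀/q = 12.19/7.929.

factor ≈ 1.54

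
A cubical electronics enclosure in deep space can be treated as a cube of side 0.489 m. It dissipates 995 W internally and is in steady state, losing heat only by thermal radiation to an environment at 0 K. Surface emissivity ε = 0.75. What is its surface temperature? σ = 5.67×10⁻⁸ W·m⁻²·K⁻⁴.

T ≈ 357 K

Steady state: internal power = radiated power, P = εσA T⁴.
Radiating area A = 6L² = 1.435 m².
T⁴ = P/(εσA) = 995/(0.75·5.67×10⁻⁸·1.435) = 1.631×10¹⁰ K⁴.
T = (1.631×10¹⁰)^(1/4).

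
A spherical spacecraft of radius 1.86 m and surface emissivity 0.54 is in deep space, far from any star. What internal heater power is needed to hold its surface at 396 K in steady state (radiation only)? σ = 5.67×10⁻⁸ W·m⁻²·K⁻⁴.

P = εσ·4πr²·T⁴.
4πr² = 43.47 m²; T⁴ = 2.459×10¹⁰ K⁴.
P = 0.54·5.67×10⁻⁸·43.47·2.459×10¹⁰.

P ≈ 32700 W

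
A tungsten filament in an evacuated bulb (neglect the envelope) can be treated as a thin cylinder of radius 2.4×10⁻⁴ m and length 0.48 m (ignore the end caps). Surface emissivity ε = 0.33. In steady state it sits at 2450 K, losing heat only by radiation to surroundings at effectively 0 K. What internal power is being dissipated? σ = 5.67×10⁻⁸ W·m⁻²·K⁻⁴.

Steady state: P = εσA T⁴.
A = 2πrL = 7.238×10⁻⁴ m²; T⁴ = (2450)⁴ = 3.603×10¹³ K⁴.
P = 0.33 × 5.67×10⁻⁸ × 7.238×10⁻⁴ × 3.603×10¹³.

P ≈ 488 W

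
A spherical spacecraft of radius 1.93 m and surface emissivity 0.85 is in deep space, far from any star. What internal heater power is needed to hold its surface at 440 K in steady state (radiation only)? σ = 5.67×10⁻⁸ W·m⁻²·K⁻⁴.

P = εσ·4πr²·T⁴.
4πr² = 46.81 m²; T⁴ = 3.748×10¹⁰ K⁴.
P = 0.85·5.67×10⁻⁸·46.81·3.748×10¹⁰.

P ≈ 84600 W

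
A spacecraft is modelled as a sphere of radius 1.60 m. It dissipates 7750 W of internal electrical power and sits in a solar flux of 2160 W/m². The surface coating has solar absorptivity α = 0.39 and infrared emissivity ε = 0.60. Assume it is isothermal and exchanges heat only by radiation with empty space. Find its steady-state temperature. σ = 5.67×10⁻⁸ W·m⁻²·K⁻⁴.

T ≈ 339 K

At steady state, absorbed solar power + internal power = radiated power.
Absorbed: α·S·A_cross = 0.39·2160·8.042 = 6775 W (cross-section πr²).
Total input = 6775 + 7750 = 14520 W.
Radiated: εσ·A_surf·T⁴ with A_surf = 4πr² = 32.17 m².
T⁴ = 14520/(0.60·5.67×10⁻⁸·32.17) = 1.327×10¹⁰ K⁴.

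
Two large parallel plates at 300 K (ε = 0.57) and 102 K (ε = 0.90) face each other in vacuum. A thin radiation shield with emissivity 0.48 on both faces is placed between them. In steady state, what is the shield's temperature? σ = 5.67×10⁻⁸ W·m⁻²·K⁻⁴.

In steady state the net flux on the hot side equals that on the cold side.
σ(T₁⁴−T_s⁴)/D₁ = σ(T_s⁴−T₂⁴)/D₂, with D₁ = 1/ε₁+1/ε_s−1 = 2.838, D₂ = 1/ε_s+1/ε₂−1 = 2.194.
Solve for T_s⁴: T_s⁴ = (D₂·T₁⁴ + D₁·T₂⁴)/(D₁+D₂) = 3.593×10⁹ K⁴.

T_s ≈ 245 K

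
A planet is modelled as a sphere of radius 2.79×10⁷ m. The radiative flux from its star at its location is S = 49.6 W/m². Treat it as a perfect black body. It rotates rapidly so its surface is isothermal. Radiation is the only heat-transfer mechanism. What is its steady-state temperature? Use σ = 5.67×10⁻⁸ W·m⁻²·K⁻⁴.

T ≈ 122 K

At equilibrium, absorbed power = emitted power.
Absorbing cross-section = πr² = 2.445×10¹⁵ m²; emitting surface = 4πr² = 9.782×10¹⁵ m² (ratio 4).
S·A_cross = εσ·A_surf·T⁴  ⇒  T⁴ = S/(4σ).
T⁴ = 1.00·49.6/(4·5.67×10⁻⁸) = 2.187×10⁸ K⁴.
T = (2.187×10⁸)^(1/4).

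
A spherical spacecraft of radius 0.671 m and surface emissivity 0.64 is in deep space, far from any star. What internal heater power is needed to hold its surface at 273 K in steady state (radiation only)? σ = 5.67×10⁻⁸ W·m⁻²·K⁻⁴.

P = εσ·4πr²·T⁴.
4πr² = 5.658 m²; T⁴ = 5.555×10⁹ K⁴.
P = 0.64·5.67×10⁻⁸·5.658·5.555×10⁹.

P ≈ 1140 W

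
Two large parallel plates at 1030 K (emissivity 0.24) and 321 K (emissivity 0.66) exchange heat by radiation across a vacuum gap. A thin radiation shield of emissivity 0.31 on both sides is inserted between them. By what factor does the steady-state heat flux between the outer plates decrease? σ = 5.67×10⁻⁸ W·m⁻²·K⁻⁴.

factor ≈ 2.16

Without shield: q₀ = σΔ(T⁴)/(1/ε₁+1/ε₂−1) with denominator 4.682.
With shield the two gaps are in series; the resistances add: (1/ε₁+1/ε_s−1)+(1/ε_s+1/ε₂−1) = 6.392+3.741 = 10.13.
Heat-flux ratio q₀/q = 10.13/4.682.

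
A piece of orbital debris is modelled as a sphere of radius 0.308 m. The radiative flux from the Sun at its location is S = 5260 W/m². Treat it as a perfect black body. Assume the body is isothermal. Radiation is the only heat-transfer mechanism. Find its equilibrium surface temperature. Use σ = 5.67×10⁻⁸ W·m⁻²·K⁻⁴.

At equilibrium, absorbed power = emitted power.
Absorbing cross-section = πr² = 0.2980 m²; emitting surface = 4πr² = 1.192 m² (ratio 4).
S·A_cross = εσ·A_surf·T⁴  ⇒  T⁴ = S/(4σ).
T⁴ = 1.00·5260/(4·5.67×10⁻⁸) = 2.319×10¹⁰ K⁴.
T = (2.319×10¹⁰)^(1/4).

T ≈ 390 K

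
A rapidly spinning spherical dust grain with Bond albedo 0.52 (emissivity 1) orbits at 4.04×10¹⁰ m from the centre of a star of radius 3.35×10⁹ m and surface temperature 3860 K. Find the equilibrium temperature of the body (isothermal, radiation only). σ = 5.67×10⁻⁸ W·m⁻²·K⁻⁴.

T ≈ 654 K

The star's surface emits σT_*⁴; at distance d the flux is S = σT_*⁴(R_*/d)².
S = 5.67×10⁻⁸·(3860)⁴·(3.35×10⁹/4.04×10¹⁰)² = 86550 W/m².
For an isothermal sphere T⁴ = (1−a)S/(4σ) = 1.832×10¹¹ K⁴.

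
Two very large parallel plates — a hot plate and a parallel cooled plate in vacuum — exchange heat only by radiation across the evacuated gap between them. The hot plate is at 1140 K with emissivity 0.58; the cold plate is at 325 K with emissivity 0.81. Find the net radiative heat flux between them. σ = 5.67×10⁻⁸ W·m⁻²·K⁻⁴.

For two infinite grey parallel plates, q = σ(T₁⁴ − T₂⁴)/(1/ε₁ + 1/ε₂ − 1).
T₁⁴ − T₂⁴ = 1.689×10¹² − 1.116×10¹⁰ = 1.678×10¹² K⁴.
1/ε₁ + 1/ε₂ − 1 = 1.724 + 1.235 − 1 = 1.959.
q = 5.67×10⁻⁸ × 1.678×10¹² / 1.959.

q ≈ 48600 W/m²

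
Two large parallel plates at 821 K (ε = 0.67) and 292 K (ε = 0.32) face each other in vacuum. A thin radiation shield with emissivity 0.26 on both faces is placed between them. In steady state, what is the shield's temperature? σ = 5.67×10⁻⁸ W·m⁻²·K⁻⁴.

In steady state the net flux on the hot side equals that on the cold side.
σ(T₁⁴−T_s⁴)/D₁ = σ(T_s⁴−T₂⁴)/D₂, with D₁ = 1/ε₁+1/ε_s−1 = 4.339, D₂ = 1/ε_s+1/ε₂−1 = 5.971.
Solve for T_s⁴: T_s⁴ = (D₂·T₁⁴ + D₁·T₂⁴)/(D₁+D₂) = 2.662×10¹¹ K⁴.

T_s ≈ 718 K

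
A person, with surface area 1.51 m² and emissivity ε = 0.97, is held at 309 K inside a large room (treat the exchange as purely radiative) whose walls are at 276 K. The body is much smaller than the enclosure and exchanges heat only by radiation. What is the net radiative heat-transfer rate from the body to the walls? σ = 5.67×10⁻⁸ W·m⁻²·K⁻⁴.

P_net ≈ 275 W

For a small grey body in a large enclosure: P_net = εσA(T_body⁴ − T_wall⁴).
A = 1.51 m²; T_body⁴ − T_wall⁴ = 9.117×10⁹ − 5.803×10⁹ = 3.314×10⁹ K⁴.
|P_net| = 0.97·5.67×10⁻⁸·1.510·3.314×10⁹.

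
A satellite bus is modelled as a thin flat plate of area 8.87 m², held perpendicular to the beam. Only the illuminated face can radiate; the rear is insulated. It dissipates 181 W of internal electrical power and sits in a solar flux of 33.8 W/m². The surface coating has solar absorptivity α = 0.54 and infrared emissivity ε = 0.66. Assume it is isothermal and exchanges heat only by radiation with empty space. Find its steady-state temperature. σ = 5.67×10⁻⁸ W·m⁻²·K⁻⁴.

At steady state, absorbed solar power + internal power = radiated power.
Absorbed: α·S·A_cross = 0.54·33.8·8.870 = 161.9 W (cross-section A).
Total input = 161.9 + 181 = 342.9 W.
Radiated: εσ·A_surf·T⁴ with A_surf = A = 8.870 m².
T⁴ = 342.9/(0.66·5.67×10⁻⁸·8.870) = 1.033×10⁹ K⁴.

T ≈ 179 K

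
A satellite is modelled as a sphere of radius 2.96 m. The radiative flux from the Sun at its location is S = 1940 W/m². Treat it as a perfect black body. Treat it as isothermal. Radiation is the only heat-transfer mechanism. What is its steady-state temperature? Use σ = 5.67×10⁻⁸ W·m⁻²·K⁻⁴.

T ≈ 304 K

At equilibrium, absorbed power = emitted power.
Absorbing cross-section = πr² = 27.53 m²; emitting surface = 4πr² = 110.1 m² (ratio 4).
S·A_cross = εσ·A_surf·T⁴  ⇒  T⁴ = S/(4σ).
T⁴ = 1.00·1940/(4·5.67×10⁻⁸) = 8.554×10⁹ K⁴.
T = (8.554×10⁹)^(1/4).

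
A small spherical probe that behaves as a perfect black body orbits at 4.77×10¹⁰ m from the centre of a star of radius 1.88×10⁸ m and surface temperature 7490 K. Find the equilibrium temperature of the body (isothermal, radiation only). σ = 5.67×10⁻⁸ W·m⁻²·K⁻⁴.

The star's surface emits σT_*⁴; at distance d the flux is S = σT_*⁴(R_*/d)².
S = 5.67×10⁻⁸·(7490)⁴·(1.88×10⁸/4.77×10¹⁰)² = 2772 W/m².
For an isothermal sphere T⁴ = (1−a)S/(4σ) = 1.222×10¹⁰ K⁴.

T ≈ 332 K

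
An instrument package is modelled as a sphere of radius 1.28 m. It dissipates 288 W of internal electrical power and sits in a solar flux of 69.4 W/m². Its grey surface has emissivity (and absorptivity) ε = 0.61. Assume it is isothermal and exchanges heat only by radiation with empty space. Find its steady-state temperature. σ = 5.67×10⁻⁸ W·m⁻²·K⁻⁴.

T ≈ 163 K

At steady state, absorbed solar power + internal power = radiated power.
Absorbed: α·S·A_cross = 0.61·69.4·5.147 = 217.9 W (cross-section πr²).
Total input = 217.9 + 288 = 505.9 W.
Radiated: εσ·A_surf·T⁴ with A_surf = 4πr² = 20.59 m².
T⁴ = 505.9/(0.61·5.67×10⁻⁸·20.59) = 7.104×10⁸ K⁴.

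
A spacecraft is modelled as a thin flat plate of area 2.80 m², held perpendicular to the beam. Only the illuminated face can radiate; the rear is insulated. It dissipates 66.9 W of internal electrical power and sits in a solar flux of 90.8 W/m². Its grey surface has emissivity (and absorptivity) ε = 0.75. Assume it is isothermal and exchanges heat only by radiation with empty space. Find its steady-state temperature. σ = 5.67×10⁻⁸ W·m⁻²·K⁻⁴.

T ≈ 216 K

At steady state, absorbed solar power + internal power = radiated power.
Absorbed: α·S·A_cross = 0.75·90.8·2.800 = 190.7 W (cross-section A).
Total input = 190.7 + 66.9 = 257.6 W.
Radiated: εσ·A_surf·T⁴ with A_surf = A = 2.800 m².
T⁴ = 257.6/(0.75·5.67×10⁻⁸·2.800) = 2.163×10⁹ K⁴.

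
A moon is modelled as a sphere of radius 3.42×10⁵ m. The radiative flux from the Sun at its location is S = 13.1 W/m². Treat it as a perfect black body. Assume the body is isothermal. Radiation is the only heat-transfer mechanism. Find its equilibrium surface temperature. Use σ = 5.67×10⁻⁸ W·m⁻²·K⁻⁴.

At equilibrium, absorbed power = emitted power.
Absorbing cross-section = πr² = 3.675×10¹¹ m²; emitting surface = 4πr² = 1.470×10¹² m² (ratio 4).
S·A_cross = εσ·A_surf·T⁴  ⇒  T⁴ = S/(4σ).
T⁴ = 1.00·13.1/(4·5.67×10⁻⁸) = 5.776×10⁷ K⁴.
T = (5.776×10⁷)^(1/4).

T ≈ 87.2 K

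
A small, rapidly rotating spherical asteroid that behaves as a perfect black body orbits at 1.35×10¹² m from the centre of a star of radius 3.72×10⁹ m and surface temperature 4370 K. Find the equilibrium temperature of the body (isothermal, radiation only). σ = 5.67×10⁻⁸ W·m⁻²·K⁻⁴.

The star's surface emits σT_*⁴; at distance d the flux is S = σT_*⁴(R_*/d)².
S = 5.67×10⁻⁸·(4370)⁴·(3.72×10⁹/1.35×10¹²)² = 157.0 W/m².
For an isothermal sphere T⁴ = (1−a)S/(4σ) = 6.923×10⁸ K⁴.

T ≈ 162 K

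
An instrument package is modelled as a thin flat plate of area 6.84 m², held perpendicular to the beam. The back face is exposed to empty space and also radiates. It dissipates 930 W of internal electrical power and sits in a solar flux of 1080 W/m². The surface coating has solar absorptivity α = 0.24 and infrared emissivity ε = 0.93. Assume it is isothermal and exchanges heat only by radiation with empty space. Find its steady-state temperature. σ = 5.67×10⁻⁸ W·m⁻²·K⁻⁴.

At steady state, absorbed solar power + internal power = radiated power.
Absorbed: α·S·A_cross = 0.24·1080·6.840 = 1773 W (cross-section A).
Total input = 1773 + 930 = 2703 W.
Radiated: εσ·A_surf·T⁴ with A_surf = 2A = 13.68 m².
T⁴ = 2703/(0.93·5.67×10⁻⁸·13.68) = 3.747×10⁹ K⁴.

T ≈ 247 K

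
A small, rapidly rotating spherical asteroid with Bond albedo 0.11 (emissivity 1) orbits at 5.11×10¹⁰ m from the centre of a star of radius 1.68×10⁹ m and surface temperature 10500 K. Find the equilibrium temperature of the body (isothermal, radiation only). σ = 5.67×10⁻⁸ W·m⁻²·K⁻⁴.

The star's surface emits σT_*⁴; at distance d the flux is S = σT_*⁴(R_*/d)².
S = 5.67×10⁻⁸·(10500)⁴·(1.68×10⁹/5.11×10¹⁰)² = 7.449×10⁵ W/m².
For an isothermal sphere T⁴ = (1−a)S/(4σ) = 2.923×10¹² K⁴.

T ≈ 1310 K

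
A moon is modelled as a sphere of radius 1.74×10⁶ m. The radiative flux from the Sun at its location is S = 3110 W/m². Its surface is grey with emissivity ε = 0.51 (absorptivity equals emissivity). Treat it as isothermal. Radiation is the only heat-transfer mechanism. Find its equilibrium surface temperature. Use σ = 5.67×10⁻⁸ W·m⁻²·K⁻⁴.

T ≈ 342 K

At equilibrium, absorbed power = emitted power.
Absorbing cross-section = πr² = 9.511×10¹² m²; emitting surface = 4πr² = 3.805×10¹³ m² (ratio 4).
εS·A_cross = εσ·A_surf·T⁴  ⇒  T⁴ = S/(4σ)   (ε cancels).
T⁴ = 3110/(4·5.67×10⁻⁸) = 1.371×10¹⁰ K⁴.
T = (1.371×10¹⁰)^(1/4).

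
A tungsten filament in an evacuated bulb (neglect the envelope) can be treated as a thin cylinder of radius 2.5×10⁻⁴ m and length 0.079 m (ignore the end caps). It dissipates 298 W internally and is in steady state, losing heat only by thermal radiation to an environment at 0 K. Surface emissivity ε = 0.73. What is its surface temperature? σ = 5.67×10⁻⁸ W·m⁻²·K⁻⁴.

T ≈ 2760 K

Steady state: internal power = radiated power, P = εσA T⁴.
Radiating area A = 2πrL = 1.241×10⁻⁴ m².
T⁴ = P/(εσA) = 298/(0.73·5.67×10⁻⁸·1.241×10⁻⁴) = 5.802×10¹³ K⁴.
T = (5.802×10¹³)^(1/4).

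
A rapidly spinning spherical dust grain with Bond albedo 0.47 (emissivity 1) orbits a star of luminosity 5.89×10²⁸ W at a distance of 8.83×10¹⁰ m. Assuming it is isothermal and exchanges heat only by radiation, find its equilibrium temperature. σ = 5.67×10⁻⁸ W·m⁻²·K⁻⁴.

First find the stellar flux at distance d: S = L/(4πd²) = 5.89×10²⁸/(4π·(8.83×10¹⁰)²) = 6.012×10⁵ W/m².
For an isothermal sphere, absorbed (1−a)S·πr² = emitted σ·4πr²·T⁴, so T⁴ = (1−a)S/(4σ).
T⁴ = 0.530·6.012×10⁵/(4·5.67×10⁻⁸) = 1.405×10¹² K⁴.

T ≈ 1090 K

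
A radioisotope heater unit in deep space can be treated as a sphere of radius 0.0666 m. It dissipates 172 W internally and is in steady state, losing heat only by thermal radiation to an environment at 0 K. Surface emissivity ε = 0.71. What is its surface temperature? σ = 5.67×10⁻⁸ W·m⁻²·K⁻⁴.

Steady state: internal power = radiated power, P = εσA T⁴.
Radiating area A = 4πr² = 0.05574 m².
T⁴ = P/(εσA) = 172/(0.71·5.67×10⁻⁸·0.05574) = 7.665×10¹⁰ K⁴.
T = (7.665×10¹⁰)^(1/4).

T ≈ 526 K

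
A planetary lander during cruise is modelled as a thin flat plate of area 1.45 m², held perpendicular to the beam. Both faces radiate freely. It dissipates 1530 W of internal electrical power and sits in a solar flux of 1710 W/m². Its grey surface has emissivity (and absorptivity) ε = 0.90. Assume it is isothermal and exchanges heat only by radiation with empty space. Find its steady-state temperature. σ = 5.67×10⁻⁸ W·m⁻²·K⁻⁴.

T ≈ 399 K

At steady state, absorbed solar power + internal power = radiated power.
Absorbed: α·S·A_cross = 0.90·1710·1.450 = 2232 W (cross-section A).
Total input = 2232 + 1530 = 3762 W.
Radiated: εσ·A_surf·T⁴ with A_surf = 2A = 2.900 m².
T⁴ = 3762/(0.90·5.67×10⁻⁸·2.900) = 2.542×10¹⁰ K⁴.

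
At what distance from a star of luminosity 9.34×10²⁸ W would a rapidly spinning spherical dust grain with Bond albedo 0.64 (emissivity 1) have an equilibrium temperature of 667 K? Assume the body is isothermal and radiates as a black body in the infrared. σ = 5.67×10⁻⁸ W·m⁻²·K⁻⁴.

For an isothermal black-emitting sphere, (1−a)S·πr² = σ·4πr²·T⁴ ⇒ S = 4σT⁴/(1−a).
S = 4·5.67×10⁻⁸·(667)⁴/0.360 = 1.247×10⁵ W/m².
Flux falls as S = L/(4πd²), so d = √(L/(4πS)) = √(9.34×10²⁸/(4π·1.247×10⁵)).

d ≈ 2.44×10¹¹ m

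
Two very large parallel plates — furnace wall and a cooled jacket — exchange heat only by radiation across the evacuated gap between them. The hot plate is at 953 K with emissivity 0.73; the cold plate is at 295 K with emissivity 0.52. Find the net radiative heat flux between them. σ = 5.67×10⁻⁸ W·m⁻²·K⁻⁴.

For two infinite grey parallel plates, q = σ(T₁⁴ − T₂⁴)/(1/ε₁ + 1/ε₂ − 1).
T₁⁴ − T₂⁴ = 8.248×10¹¹ − 7.573×10⁹ = 8.173×10¹¹ K⁴.
1/ε₁ + 1/ε₂ − 1 = 1.370 + 1.923 − 1 = 2.293.
q = 5.67×10⁻⁸ × 8.173×10¹¹ / 2.293.

q ≈ 20200 W/m²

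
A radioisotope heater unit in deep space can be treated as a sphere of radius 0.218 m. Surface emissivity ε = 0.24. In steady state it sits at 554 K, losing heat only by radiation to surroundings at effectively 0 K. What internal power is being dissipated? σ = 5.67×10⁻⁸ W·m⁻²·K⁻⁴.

P ≈ 766 W

Steady state: P = εσA T⁴.
A = 4πr² = 0.5972 m²; T⁴ = (554)⁴ = 9.420×10¹⁰ K⁴.
P = 0.24 × 5.67×10⁻⁸ × 0.5972 × 9.420×10¹⁰.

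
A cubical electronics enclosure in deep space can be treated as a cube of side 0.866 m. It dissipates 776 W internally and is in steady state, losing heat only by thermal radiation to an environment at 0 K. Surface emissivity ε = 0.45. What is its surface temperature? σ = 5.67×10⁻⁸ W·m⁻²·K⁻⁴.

T ≈ 287 K

Steady state: internal power = radiated power, P = εσA T⁴.
Radiating area A = 6L² = 4.500 m².
T⁴ = P/(εσA) = 776/(0.45·5.67×10⁻⁸·4.500) = 6.759×10⁹ K⁴.
T = (6.759×10⁹)^(1/4).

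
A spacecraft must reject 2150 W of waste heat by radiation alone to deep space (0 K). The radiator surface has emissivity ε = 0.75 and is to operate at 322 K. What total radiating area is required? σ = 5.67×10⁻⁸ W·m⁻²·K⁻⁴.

A ≈ 4.70 m²

P = εσA T⁴ ⇒ A = P/(εσT⁴).
T⁴ = 1.075×10¹⁰ K⁴.
A = 2150/(0.75 × 5.67×10⁻⁸ × 1.075×10¹⁰).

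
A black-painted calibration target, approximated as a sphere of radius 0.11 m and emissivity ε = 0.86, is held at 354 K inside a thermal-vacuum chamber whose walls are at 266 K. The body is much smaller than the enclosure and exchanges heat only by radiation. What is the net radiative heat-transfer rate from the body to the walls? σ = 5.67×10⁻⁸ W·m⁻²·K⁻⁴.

P_net ≈ 79.3 W

For a small grey body in a large enclosure: P_net = εσA(T_body⁴ − T_wall⁴).
A = 4πr² = 0.1521 m²; T_body⁴ − T_wall⁴ = 1.570×10¹⁰ − 5.006×10⁹ = 1.070×10¹⁰ K⁴.
|P_net| = 0.86·5.67×10⁻⁸·0.1521·1.070×10¹⁰.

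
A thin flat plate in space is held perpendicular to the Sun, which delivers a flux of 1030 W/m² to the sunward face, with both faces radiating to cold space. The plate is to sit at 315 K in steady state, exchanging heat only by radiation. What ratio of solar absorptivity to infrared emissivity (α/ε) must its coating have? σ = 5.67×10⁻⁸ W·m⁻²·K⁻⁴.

α/ε ≈ 1.08

Balance: αS·A = εσ·2A·T⁴ ⇒ α/ε = 2σT⁴/S.
α/ε = 2·5.67×10⁻⁸·(315)⁴/1030 = 2·5.67×10⁻⁸·9.846×10⁹/1030.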